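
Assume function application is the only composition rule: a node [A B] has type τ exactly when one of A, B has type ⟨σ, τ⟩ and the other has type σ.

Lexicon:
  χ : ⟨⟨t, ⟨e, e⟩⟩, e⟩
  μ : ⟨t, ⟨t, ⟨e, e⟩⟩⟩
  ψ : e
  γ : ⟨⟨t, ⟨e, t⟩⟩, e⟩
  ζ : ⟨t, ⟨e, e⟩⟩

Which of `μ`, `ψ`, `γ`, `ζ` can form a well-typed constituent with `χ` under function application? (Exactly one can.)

μ : ⟨t, ⟨t, ⟨e, e⟩⟩⟩ — no; χ wants ⟨t, ⟨e, e⟩⟩, and μ wants t.
ψ : e — no; χ wants ⟨t, ⟨e, e⟩⟩, and ψ wants nothing (atomic).
γ : ⟨⟨t, ⟨e, t⟩⟩, e⟩ — no; χ wants ⟨t, ⟨e, e⟩⟩, and γ wants ⟨t, ⟨e, t⟩⟩.
ζ — combines: χ : ⟨⟨t, ⟨e, e⟩⟩, e⟩ takes ζ : ⟨t, ⟨e, e⟩⟩ as argument, giving e.

ζ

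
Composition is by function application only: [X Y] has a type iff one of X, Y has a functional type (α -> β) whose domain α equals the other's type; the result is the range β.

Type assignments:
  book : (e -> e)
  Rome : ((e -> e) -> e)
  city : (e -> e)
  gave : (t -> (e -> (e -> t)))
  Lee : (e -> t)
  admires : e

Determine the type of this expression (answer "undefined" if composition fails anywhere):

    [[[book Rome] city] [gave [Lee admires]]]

(e -> t)

[book Rome]: functor Rome : ((e -> e) -> e), argument book : (e -> e); result e.
[[book Rome] city]: functor city : (e -> e), argument [book Rome] : e; result e.
[Lee admires]: functor Lee : (e -> t), argument admires : e; result t.
[gave [Lee admires]]: functor gave : (t -> (e -> (e -> t))), argument [Lee admires] : t; result (e -> (e -> t)).
[[[book Rome] city] [gave [Lee admires]]]: functor [gave [Lee admires]] : (e -> (e -> t)), argument [[book Rome] city] : e; result (e -> t).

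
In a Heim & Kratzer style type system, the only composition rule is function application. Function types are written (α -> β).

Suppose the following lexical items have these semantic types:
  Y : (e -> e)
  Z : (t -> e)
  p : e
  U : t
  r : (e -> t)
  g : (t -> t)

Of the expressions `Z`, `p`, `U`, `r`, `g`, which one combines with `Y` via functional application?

Z : (t -> e) — no; Y wants e, and Z wants t.
p — combines: Y : (e -> e) takes p : e as argument, giving e.
U : t — no; Y wants e, and U wants nothing (atomic).
r : (e -> t) — no; Y wants e, and r wants e.
g : (t -> t) — no; Y wants e, and g wants t.

p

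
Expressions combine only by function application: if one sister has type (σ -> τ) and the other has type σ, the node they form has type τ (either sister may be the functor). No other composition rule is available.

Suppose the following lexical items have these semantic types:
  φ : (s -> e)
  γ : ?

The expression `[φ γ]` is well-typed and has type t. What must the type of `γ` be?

((s -> e) -> t)

For [φ γ] to have type t with φ of type (s -> e), γ must be the function: γ : ((s -> e) -> t).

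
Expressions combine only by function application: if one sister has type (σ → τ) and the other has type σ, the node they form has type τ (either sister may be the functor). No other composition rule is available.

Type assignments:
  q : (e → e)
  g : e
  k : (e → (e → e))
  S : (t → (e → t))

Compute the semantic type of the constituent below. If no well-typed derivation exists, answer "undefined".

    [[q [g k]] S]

[g k] — k of type (e → (e → e)) combines with g of type e: type (e → e).
[q [g k]]: (e → e) and (e → e) cannot combine by function application — type clash.

undefined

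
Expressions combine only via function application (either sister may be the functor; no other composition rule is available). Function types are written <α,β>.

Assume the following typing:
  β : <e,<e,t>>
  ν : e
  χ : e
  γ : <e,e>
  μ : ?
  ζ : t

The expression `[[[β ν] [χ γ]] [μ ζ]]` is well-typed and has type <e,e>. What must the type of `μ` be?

<t,<t,<e,e>>>

[[[β ν] [χ γ]] [μ ζ]] is required to be <e,e>. [[β ν] [χ γ]] : t cannot yield <e,e> as functor, so [μ ζ] : <t,<e,e>>.
[μ ζ] is required to be <t,<e,e>>. ζ : t cannot yield <t,<e,e>> as functor, so μ : <t,<t,<e,e>>>.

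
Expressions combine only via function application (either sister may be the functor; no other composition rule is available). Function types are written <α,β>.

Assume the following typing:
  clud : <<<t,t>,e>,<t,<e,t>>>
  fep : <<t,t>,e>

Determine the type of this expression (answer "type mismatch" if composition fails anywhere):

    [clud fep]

At [clud fep], clud : <<<t,t>,e>,<t,<e,t>>> takes fep : <<t,t>,e>, giving <t,<e,t>>.

<t,<e,t>>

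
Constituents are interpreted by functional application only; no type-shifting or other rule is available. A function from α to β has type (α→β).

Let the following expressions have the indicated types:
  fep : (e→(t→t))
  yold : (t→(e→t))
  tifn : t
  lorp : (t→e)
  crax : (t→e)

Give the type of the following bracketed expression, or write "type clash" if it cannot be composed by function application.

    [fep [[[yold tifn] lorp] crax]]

type clash

[yold tifn]: yold is (t→(e→t)), tifn is t; result (e→t).
At [[yold tifn] lorp]: neither (e→t) nor (t→e) can take the other as argument; the node is ill-typed.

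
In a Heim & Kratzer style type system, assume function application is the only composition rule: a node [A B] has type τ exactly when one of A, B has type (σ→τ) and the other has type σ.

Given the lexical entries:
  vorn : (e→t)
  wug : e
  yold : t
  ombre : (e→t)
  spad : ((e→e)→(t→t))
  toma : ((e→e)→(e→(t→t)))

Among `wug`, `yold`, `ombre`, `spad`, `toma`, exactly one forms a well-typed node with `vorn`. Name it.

wug

wug — combines: vorn : (e→t) takes wug : e as argument, giving t.
yold : t — no; vorn wants e, and yold wants nothing (atomic).
ombre : (e→t) — no; vorn wants e, and ombre wants e.
spad : ((e→e)→(t→t)) — no; vorn wants e, and spad wants (e→e).
toma : ((e→e)→(e→(t→t))) — no; vorn wants e, and toma wants (e→e).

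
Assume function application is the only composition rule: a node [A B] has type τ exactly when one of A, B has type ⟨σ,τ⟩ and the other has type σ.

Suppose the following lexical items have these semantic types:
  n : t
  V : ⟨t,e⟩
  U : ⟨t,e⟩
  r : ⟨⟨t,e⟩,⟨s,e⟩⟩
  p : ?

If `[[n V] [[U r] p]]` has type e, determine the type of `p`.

⟨⟨s,e⟩,⟨e,e⟩⟩

[[n V] [[U r] p]] is required to be e. [n V] : e cannot yield e as functor, so [[U r] p] : ⟨e,e⟩.
[[U r] p] is required to be ⟨e,e⟩. [U r] : ⟨s,e⟩ cannot yield ⟨e,e⟩ as functor, so p : ⟨⟨s,e⟩,⟨e,e⟩⟩.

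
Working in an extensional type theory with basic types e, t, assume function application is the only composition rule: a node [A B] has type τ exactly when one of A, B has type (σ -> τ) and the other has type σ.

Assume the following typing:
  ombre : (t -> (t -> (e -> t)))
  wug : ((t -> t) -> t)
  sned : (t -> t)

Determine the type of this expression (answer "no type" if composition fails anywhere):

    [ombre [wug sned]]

At [wug sned], wug : ((t -> t) -> t) takes sned : (t -> t), giving t.
At [ombre [wug sned]], ombre : (t -> (t -> (e -> t))) takes [wug sned] : t, giving (t -> (e -> t)).

(t -> (e -> t))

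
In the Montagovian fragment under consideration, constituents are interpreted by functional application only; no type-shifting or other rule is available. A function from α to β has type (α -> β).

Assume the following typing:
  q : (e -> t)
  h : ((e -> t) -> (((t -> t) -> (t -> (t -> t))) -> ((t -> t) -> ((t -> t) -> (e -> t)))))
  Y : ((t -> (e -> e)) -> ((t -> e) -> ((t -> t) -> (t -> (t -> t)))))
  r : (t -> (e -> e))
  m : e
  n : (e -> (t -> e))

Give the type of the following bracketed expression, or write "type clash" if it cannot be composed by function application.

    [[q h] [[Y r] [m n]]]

((t -> t) -> ((t -> t) -> (e -> t)))

[q h]: h is ((e -> t) -> (((t -> t) -> (t -> (t -> t))) -> ((t -> t) -> ((t -> t) -> (e -> t))))), q is (e -> t); result (((t -> t) -> (t -> (t -> t))) -> ((t -> t) -> ((t -> t) -> (e -> t)))).
[Y r]: Y is ((t -> (e -> e)) -> ((t -> e) -> ((t -> t) -> (t -> (t -> t))))), r is (t -> (e -> e)); result ((t -> e) -> ((t -> t) -> (t -> (t -> t)))).
[m n]: n is (e -> (t -> e)), m is e; result (t -> e).
[[Y r] [m n]]: [Y r] is ((t -> e) -> ((t -> t) -> (t -> (t -> t)))), [m n] is (t -> e); result ((t -> t) -> (t -> (t -> t))).
[[q h] [[Y r] [m n]]]: [q h] is (((t -> t) -> (t -> (t -> t))) -> ((t -> t) -> ((t -> t) -> (e -> t)))), [[Y r] [m n]] is ((t -> t) -> (t -> (t -> t))); result ((t -> t) -> ((t -> t) -> (e -> t))).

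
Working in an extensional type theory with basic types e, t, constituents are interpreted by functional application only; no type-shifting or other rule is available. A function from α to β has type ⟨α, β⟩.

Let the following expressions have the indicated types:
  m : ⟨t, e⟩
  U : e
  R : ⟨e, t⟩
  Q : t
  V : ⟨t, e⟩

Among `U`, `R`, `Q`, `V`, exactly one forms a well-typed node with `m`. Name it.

U : e — m needs t; U needs nothing (atomic); neither fits.
R : ⟨e, t⟩ — m needs t; R needs e; neither fits.
Q — combines: m : ⟨t, e⟩ takes Q : t as argument, giving e.
V : ⟨t, e⟩ — m needs t; V needs t; neither fits.

Q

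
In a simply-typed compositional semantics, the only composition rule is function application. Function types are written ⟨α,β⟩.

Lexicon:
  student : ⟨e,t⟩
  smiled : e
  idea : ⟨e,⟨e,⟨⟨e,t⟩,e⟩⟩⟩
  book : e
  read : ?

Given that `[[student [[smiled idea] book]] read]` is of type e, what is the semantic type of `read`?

[[student [[smiled idea] book]] read] must have type e. The sister [student [[smiled idea] book]] has type e; that is not a function onto e, so read must be the functor, of type ⟨e,e⟩.

⟨e,e⟩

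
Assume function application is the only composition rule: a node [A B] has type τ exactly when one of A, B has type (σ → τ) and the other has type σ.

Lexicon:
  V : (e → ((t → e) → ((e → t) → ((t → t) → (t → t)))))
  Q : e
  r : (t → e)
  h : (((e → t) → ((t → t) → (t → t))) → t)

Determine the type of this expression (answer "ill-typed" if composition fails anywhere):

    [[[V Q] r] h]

At [V Q], V : (e → ((t → e) → ((e → t) → ((t → t) → (t → t))))) takes Q : e, giving ((t → e) → ((e → t) → ((t → t) → (t → t)))).
At [[V Q] r], [V Q] : ((t → e) → ((e → t) → ((t → t) → (t → t)))) takes r : (t → e), giving ((e → t) → ((t → t) → (t → t))).
At [[[V Q] r] h], h : (((e → t) → ((t → t) → (t → t))) → t) takes [[V Q] r] : ((e → t) → ((t → t) → (t → t))), giving t.

t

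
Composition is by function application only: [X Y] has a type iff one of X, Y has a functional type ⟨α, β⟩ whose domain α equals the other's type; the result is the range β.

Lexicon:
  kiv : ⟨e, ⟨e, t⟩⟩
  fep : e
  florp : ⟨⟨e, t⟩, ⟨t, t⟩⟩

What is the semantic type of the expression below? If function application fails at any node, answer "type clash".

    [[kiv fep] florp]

[kiv fep]: functor kiv : ⟨e, ⟨e, t⟩⟩, argument fep : e; result ⟨e, t⟩.
[[kiv fep] florp]: functor florp : ⟨⟨e, t⟩, ⟨t, t⟩⟩, argument [kiv fep] : ⟨e, t⟩; result ⟨t, t⟩.

⟨t, t⟩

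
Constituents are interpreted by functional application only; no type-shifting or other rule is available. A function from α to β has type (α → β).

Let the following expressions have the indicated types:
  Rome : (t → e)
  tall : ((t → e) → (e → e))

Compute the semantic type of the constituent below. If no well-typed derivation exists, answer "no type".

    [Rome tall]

(e → e)

At [Rome tall], tall : ((t → e) → (e → e)) takes Rome : (t → e), giving (e → e).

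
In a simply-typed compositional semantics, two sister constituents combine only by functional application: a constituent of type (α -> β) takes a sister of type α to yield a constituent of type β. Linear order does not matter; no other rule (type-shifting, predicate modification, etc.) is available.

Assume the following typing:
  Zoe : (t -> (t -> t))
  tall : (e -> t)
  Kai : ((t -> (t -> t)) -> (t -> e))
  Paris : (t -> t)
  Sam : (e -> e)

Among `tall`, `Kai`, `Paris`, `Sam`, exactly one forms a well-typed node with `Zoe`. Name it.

tall : (e -> t) — Zoe needs t; tall needs e; neither fits.
Kai — combines: Kai : ((t -> (t -> t)) -> (t -> e)) takes Zoe : (t -> (t -> t)) as argument, giving (t -> e).
Paris : (t -> t) — Zoe needs t; Paris needs t; neither fits.
Sam : (e -> e) — Zoe needs t; Sam needs e; neither fits.

Kai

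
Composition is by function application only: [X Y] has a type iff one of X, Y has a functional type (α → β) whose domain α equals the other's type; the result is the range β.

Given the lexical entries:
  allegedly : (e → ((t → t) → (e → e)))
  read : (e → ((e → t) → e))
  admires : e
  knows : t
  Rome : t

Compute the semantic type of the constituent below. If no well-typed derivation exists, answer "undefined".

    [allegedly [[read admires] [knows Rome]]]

[read admires]: read is (e → ((e → t) → e)), admires is e; result ((e → t) → e).
[knows Rome]: t and t cannot combine by function application — type clash.

undefined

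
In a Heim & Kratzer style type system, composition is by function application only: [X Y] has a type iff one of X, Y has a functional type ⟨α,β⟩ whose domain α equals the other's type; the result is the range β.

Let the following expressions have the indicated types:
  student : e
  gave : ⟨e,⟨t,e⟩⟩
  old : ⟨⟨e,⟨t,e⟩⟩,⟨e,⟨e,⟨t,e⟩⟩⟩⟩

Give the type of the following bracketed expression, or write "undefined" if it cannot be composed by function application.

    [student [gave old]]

⟨e,⟨t,e⟩⟩

[gave old]: ⟨⟨e,⟨t,e⟩⟩,⟨e,⟨e,⟨t,e⟩⟩⟩⟩ applied to ⟨e,⟨t,e⟩⟩ yields ⟨e,⟨e,⟨t,e⟩⟩⟩.
[student [gave old]]: ⟨e,⟨e,⟨t,e⟩⟩⟩ applied to e yields ⟨e,⟨t,e⟩⟩.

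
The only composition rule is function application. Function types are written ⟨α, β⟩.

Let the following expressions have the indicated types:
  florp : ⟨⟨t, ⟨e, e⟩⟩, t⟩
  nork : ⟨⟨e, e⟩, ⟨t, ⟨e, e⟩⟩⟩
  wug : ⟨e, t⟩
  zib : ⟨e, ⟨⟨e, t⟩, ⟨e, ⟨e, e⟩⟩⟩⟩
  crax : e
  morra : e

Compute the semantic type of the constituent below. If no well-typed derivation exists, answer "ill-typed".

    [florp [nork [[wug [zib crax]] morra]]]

t

[zib crax]: ⟨e, ⟨⟨e, t⟩, ⟨e, ⟨e, e⟩⟩⟩⟩ applied to e yields ⟨⟨e, t⟩, ⟨e, ⟨e, e⟩⟩⟩.
[wug [zib crax]]: ⟨⟨e, t⟩, ⟨e, ⟨e, e⟩⟩⟩ applied to ⟨e, t⟩ yields ⟨e, ⟨e, e⟩⟩.
[[wug [zib crax]] morra]: ⟨e, ⟨e, e⟩⟩ applied to e yields ⟨e, e⟩.
[nork [[wug [zib crax]] morra]]: ⟨⟨e, e⟩, ⟨t, ⟨e, e⟩⟩⟩ applied to ⟨e, e⟩ yields ⟨t, ⟨e, e⟩⟩.
[florp [nork [[wug [zib crax]] morra]]]: ⟨⟨t, ⟨e, e⟩⟩, t⟩ applied to ⟨t, ⟨e, e⟩⟩ yields t.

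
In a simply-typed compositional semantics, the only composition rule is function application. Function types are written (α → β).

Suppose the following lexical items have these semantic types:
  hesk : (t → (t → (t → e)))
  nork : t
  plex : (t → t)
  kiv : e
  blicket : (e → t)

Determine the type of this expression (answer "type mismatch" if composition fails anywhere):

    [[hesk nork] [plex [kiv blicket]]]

(t → e)

[hesk nork]: hesk is (t → (t → (t → e))), nork is t; result (t → (t → e)).
[kiv blicket]: blicket is (e → t), kiv is e; result t.
[plex [kiv blicket]]: plex is (t → t), [kiv blicket] is t; result t.
[[hesk nork] [plex [kiv blicket]]]: [hesk nork] is (t → (t → e)), [plex [kiv blicket]] is t; result (t → e).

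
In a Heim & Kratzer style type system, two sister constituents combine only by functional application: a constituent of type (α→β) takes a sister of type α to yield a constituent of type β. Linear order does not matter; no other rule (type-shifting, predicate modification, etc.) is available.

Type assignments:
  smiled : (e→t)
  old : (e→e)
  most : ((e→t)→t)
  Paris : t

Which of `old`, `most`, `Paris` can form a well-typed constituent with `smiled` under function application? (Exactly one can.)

most

old : (e→e) — does not combine with smiled.
most — combines: most : ((e→t)→t) takes smiled : (e→t) as argument, giving t.
Paris : t — does not combine with smiled.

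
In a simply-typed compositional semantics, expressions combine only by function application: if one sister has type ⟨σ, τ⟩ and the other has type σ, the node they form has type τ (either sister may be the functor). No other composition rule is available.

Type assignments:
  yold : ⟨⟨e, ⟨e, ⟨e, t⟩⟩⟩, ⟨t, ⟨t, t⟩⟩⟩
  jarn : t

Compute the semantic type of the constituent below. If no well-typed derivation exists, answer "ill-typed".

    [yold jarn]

At [yold jarn]: neither ⟨⟨e, ⟨e, ⟨e, t⟩⟩⟩, ⟨t, ⟨t, t⟩⟩⟩ nor t can take the other as argument; the node is ill-typed.

ill-typed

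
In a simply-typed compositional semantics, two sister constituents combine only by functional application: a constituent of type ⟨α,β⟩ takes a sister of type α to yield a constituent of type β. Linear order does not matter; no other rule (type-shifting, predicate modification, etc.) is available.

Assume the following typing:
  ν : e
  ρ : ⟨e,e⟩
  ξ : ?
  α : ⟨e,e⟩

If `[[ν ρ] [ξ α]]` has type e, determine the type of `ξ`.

[[ν ρ] [ξ α]] is required to be e. [ν ρ] : e cannot yield e as functor, so [ξ α] : ⟨e,e⟩.
[ξ α] is required to be ⟨e,e⟩. α : ⟨e,e⟩ cannot yield ⟨e,e⟩ as functor, so ξ : ⟨⟨e,e⟩,⟨e,e⟩⟩.

⟨⟨e,e⟩,⟨e,e⟩⟩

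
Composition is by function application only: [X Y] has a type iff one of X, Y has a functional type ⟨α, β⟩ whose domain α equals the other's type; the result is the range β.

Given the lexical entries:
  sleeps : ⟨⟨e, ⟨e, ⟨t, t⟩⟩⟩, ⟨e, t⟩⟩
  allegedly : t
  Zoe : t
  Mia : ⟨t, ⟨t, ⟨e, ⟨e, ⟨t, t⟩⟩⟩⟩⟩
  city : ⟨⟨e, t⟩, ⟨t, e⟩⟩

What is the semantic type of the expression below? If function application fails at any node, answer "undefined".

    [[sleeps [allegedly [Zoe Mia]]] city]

[Zoe Mia]: ⟨t, ⟨t, ⟨e, ⟨e, ⟨t, t⟩⟩⟩⟩⟩ applied to t yields ⟨t, ⟨e, ⟨e, ⟨t, t⟩⟩⟩⟩.
[allegedly [Zoe Mia]]: ⟨t, ⟨e, ⟨e, ⟨t, t⟩⟩⟩⟩ applied to t yields ⟨e, ⟨e, ⟨t, t⟩⟩⟩.
[sleeps [allegedly [Zoe Mia]]]: ⟨⟨e, ⟨e, ⟨t, t⟩⟩⟩, ⟨e, t⟩⟩ applied to ⟨e, ⟨e, ⟨t, t⟩⟩⟩ yields ⟨e, t⟩.
[[sleeps [allegedly [Zoe Mia]]] city]: ⟨⟨e, t⟩, ⟨t, e⟩⟩ applied to ⟨e, t⟩ yields ⟨t, e⟩.

⟨t, e⟩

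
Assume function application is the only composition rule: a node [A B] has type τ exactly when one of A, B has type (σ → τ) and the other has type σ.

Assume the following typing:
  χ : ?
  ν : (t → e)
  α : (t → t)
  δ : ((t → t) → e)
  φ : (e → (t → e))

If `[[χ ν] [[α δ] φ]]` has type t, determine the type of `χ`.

((t → e) → ((t → e) → t))

[[χ ν] [[α δ] φ]] must have type t. The sister [[α δ] φ] has type (t → e); that is not a function onto t, so [χ ν] must be the functor, of type ((t → e) → t).
[χ ν] must have type ((t → e) → t). The sister ν has type (t → e); that is not a function onto ((t → e) → t), so χ must be the functor, of type ((t → e) → ((t → e) → t)).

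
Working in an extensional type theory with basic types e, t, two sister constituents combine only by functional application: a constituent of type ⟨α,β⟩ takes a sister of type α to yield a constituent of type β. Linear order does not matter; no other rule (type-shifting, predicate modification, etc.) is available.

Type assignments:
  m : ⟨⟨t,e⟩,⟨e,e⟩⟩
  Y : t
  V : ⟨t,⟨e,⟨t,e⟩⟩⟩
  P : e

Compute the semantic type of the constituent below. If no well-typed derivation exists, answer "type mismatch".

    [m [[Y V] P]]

⟨e,e⟩

At [Y V], V : ⟨t,⟨e,⟨t,e⟩⟩⟩ takes Y : t, giving ⟨e,⟨t,e⟩⟩.
At [[Y V] P], [Y V] : ⟨e,⟨t,e⟩⟩ takes P : e, giving ⟨t,e⟩.
At [m [[Y V] P]], m : ⟨⟨t,e⟩,⟨e,e⟩⟩ takes [[Y V] P] : ⟨t,e⟩, giving ⟨e,e⟩.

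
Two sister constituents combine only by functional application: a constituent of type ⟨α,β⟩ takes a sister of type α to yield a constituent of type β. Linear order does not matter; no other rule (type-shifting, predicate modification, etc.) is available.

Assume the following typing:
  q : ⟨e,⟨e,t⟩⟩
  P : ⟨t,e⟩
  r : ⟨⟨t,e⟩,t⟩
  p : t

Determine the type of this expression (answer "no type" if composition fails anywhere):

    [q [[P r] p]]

At [P r], r : ⟨⟨t,e⟩,t⟩ takes P : ⟨t,e⟩, giving t.
At [[P r] p]: neither t nor t can take the other as argument; the node is ill-typed.

no type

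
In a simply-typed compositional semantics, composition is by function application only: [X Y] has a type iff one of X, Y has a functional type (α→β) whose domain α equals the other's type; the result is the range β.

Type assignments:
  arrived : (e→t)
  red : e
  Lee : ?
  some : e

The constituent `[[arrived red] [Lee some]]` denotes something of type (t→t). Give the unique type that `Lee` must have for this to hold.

(e→(t→(t→t)))

At [[arrived red] [Lee some]] (required: (t→t)): [arrived red] is t, which is not a function with range (t→t); hence [Lee some] is the functor — type (t→(t→t)).
At [Lee some] (required: (t→(t→t))): some is e, which is not a function with range (t→(t→t)); hence Lee is the functor — type (e→(t→(t→t))).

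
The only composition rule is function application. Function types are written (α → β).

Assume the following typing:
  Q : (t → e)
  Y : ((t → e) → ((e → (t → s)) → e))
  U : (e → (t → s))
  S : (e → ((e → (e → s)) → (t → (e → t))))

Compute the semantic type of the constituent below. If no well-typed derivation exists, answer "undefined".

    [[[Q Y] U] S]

((e → (e → s)) → (t → (e → t)))

[Q Y]: functor Y : ((t → e) → ((e → (t → s)) → e)), argument Q : (t → e); result ((e → (t → s)) → e).
[[Q Y] U]: functor [Q Y] : ((e → (t → s)) → e), argument U : (e → (t → s)); result e.
[[[Q Y] U] S]: functor S : (e → ((e → (e → s)) → (t → (e → t)))), argument [[Q Y] U] : e; result ((e → (e → s)) → (t → (e → t))).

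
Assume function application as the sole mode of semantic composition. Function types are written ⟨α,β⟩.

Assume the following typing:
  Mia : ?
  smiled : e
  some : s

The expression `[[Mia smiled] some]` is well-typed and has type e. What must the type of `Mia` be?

⟨e,⟨s,e⟩⟩

For [[Mia smiled] some] to have type e with some of type s, [Mia smiled] must be the function: [Mia smiled] : ⟨s,e⟩.
For [Mia smiled] to have type ⟨s,e⟩ with smiled of type e, Mia must be the function: Mia : ⟨e,⟨s,e⟩⟩.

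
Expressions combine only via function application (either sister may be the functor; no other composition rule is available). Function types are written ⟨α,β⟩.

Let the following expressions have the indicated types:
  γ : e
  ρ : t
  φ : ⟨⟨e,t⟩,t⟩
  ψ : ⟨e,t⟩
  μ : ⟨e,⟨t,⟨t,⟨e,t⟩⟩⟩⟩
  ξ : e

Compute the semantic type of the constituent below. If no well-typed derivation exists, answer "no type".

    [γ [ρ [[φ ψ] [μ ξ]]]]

t

At [φ ψ], φ : ⟨⟨e,t⟩,t⟩ takes ψ : ⟨e,t⟩, giving t.
At [μ ξ], μ : ⟨e,⟨t,⟨t,⟨e,t⟩⟩⟩⟩ takes ξ : e, giving ⟨t,⟨t,⟨e,t⟩⟩⟩.
At [[φ ψ] [μ ξ]], [μ ξ] : ⟨t,⟨t,⟨e,t⟩⟩⟩ takes [φ ψ] : t, giving ⟨t,⟨e,t⟩⟩.
At [ρ [[φ ψ] [μ ξ]]], [[φ ψ] [μ ξ]] : ⟨t,⟨e,t⟩⟩ takes ρ : t, giving ⟨e,t⟩.
At [γ [ρ [[φ ψ] [μ ξ]]]], [ρ [[φ ψ] [μ ξ]]] : ⟨e,t⟩ takes γ : e, giving t.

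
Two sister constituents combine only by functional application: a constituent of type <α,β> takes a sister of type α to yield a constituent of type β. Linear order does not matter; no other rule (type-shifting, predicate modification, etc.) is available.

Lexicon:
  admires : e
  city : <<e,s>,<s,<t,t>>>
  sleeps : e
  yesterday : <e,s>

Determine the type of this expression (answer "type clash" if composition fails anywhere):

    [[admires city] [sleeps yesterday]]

type clash

At [admires city]: neither e nor <<e,s>,<s,<t,t>>> can take the other as argument; the node is ill-typed.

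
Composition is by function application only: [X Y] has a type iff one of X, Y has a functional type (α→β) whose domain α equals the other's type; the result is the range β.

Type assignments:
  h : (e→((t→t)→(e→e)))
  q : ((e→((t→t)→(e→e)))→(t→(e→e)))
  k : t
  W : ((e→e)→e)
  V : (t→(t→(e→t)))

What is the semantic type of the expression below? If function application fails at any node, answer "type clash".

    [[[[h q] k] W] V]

At [h q], q : ((e→((t→t)→(e→e)))→(t→(e→e))) takes h : (e→((t→t)→(e→e))), giving (t→(e→e)).
At [[h q] k], [h q] : (t→(e→e)) takes k : t, giving (e→e).
At [[[h q] k] W], W : ((e→e)→e) takes [[h q] k] : (e→e), giving e.
At [[[[h q] k] W] V]: neither e nor (t→(t→(e→t))) can take the other as argument; the node is ill-typed.

type clash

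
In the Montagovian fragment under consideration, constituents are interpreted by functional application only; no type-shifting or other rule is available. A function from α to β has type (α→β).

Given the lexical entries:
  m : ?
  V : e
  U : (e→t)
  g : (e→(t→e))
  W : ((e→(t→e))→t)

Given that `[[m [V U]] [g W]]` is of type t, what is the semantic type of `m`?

(t→(t→t))

[[m [V U]] [g W]] must have type t. The sister [g W] has type t; that is not a function onto t, so [m [V U]] must be the functor, of type (t→t).
[m [V U]] must have type (t→t). The sister [V U] has type t; that is not a function onto (t→t), so m must be the functor, of type (t→(t→t)).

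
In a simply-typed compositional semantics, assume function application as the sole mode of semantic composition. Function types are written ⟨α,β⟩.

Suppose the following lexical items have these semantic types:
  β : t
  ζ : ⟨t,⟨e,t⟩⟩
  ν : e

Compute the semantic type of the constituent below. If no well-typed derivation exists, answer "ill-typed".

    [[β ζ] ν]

[β ζ] — ζ of type ⟨t,⟨e,t⟩⟩ combines with β of type t: type ⟨e,t⟩.
[[β ζ] ν] — [β ζ] of type ⟨e,t⟩ combines with ν of type e: type t.

t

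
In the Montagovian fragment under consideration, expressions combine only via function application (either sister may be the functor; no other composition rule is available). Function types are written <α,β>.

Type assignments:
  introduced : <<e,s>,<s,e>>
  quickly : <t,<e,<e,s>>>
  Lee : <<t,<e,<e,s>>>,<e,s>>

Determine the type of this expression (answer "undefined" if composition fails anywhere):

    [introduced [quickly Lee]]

At [quickly Lee], Lee : <<t,<e,<e,s>>>,<e,s>> takes quickly : <t,<e,<e,s>>>, giving <e,s>.
At [introduced [quickly Lee]], introduced : <<e,s>,<s,e>> takes [quickly Lee] : <e,s>, giving <s,e>.

<s,e>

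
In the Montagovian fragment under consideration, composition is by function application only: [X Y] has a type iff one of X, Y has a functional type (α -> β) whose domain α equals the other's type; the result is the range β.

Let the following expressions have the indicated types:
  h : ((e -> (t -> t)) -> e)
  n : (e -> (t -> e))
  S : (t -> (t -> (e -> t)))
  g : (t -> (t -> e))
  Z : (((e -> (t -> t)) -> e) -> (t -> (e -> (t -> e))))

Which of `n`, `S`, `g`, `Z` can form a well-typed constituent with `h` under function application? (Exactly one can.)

n : (e -> (t -> e)) — neither side's domain matches the other.
S : (t -> (t -> (e -> t))) — neither side's domain matches the other.
g : (t -> (t -> e)) — neither side's domain matches the other.
Z — combines: Z : (((e -> (t -> t)) -> e) -> (t -> (e -> (t -> e)))) takes h : ((e -> (t -> t)) -> e) as argument, giving (t -> (e -> (t -> e))).

Z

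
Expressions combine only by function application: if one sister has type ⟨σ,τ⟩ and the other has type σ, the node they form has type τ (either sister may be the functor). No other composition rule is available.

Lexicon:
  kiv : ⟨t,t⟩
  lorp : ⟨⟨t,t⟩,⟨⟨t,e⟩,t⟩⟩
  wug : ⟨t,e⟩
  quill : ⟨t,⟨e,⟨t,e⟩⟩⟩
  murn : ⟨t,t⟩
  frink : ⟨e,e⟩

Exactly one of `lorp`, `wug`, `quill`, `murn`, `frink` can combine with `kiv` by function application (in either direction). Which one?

lorp

lorp — combines: lorp : ⟨⟨t,t⟩,⟨⟨t,e⟩,t⟩⟩ takes kiv : ⟨t,t⟩ as argument, giving ⟨⟨t,e⟩,t⟩.
wug : ⟨t,e⟩ — neither side's domain matches the other.
quill : ⟨t,⟨e,⟨t,e⟩⟩⟩ — neither side's domain matches the other.
murn : ⟨t,t⟩ — neither side's domain matches the other.
frink : ⟨e,e⟩ — neither side's domain matches the other.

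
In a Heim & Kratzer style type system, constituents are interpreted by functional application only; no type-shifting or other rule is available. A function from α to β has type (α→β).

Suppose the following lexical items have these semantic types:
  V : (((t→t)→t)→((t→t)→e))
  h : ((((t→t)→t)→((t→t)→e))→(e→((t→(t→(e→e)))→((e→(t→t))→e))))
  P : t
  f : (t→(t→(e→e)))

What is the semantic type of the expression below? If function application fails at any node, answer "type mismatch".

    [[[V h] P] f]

At [V h], h : ((((t→t)→t)→((t→t)→e))→(e→((t→(t→(e→e)))→((e→(t→t))→e)))) takes V : (((t→t)→t)→((t→t)→e)), giving (e→((t→(t→(e→e)))→((e→(t→t))→e))).
At [[V h] P]: neither (e→((t→(t→(e→e)))→((e→(t→t))→e))) nor t can take the other as argument; the node is ill-typed.

type mismatch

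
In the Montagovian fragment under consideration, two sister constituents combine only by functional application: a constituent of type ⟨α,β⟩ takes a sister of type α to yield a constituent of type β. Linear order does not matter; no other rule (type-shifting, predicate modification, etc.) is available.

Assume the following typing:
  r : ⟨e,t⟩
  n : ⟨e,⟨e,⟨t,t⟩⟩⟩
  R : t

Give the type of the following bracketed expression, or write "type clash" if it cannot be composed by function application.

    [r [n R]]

[n R]: ⟨e,⟨e,⟨t,t⟩⟩⟩ and t cannot combine by function application — type clash.

type clash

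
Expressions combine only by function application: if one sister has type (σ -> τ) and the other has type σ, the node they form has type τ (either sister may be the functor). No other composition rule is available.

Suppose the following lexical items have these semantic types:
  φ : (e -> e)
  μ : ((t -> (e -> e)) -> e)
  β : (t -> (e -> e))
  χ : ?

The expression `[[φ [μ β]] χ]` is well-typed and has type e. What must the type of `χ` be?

[[φ [μ β]] χ] must have type e. The sister [φ [μ β]] has type e; that is not a function onto e, so χ must be the functor, of type (e -> e).

(e -> e)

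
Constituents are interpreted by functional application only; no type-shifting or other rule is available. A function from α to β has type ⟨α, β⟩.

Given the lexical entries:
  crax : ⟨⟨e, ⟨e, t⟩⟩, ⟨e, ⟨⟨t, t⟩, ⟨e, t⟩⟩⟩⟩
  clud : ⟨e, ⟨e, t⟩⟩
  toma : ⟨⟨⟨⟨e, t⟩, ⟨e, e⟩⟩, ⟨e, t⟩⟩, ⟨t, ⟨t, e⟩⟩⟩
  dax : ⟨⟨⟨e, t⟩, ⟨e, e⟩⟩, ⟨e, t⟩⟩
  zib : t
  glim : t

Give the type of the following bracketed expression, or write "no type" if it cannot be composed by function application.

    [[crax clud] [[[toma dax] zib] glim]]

⟨⟨t, t⟩, ⟨e, t⟩⟩

[crax clud]: ⟨⟨e, ⟨e, t⟩⟩, ⟨e, ⟨⟨t, t⟩, ⟨e, t⟩⟩⟩⟩ applied to ⟨e, ⟨e, t⟩⟩ yields ⟨e, ⟨⟨t, t⟩, ⟨e, t⟩⟩⟩.
[toma dax]: ⟨⟨⟨⟨e, t⟩, ⟨e, e⟩⟩, ⟨e, t⟩⟩, ⟨t, ⟨t, e⟩⟩⟩ applied to ⟨⟨⟨e, t⟩, ⟨e, e⟩⟩, ⟨e, t⟩⟩ yields ⟨t, ⟨t, e⟩⟩.
[[toma dax] zib]: ⟨t, ⟨t, e⟩⟩ applied to t yields ⟨t, e⟩.
[[[toma dax] zib] glim]: ⟨t, e⟩ applied to t yields e.
[[crax clud] [[[toma dax] zib] glim]]: ⟨e, ⟨⟨t, t⟩, ⟨e, t⟩⟩⟩ applied to e yields ⟨⟨t, t⟩, ⟨e, t⟩⟩.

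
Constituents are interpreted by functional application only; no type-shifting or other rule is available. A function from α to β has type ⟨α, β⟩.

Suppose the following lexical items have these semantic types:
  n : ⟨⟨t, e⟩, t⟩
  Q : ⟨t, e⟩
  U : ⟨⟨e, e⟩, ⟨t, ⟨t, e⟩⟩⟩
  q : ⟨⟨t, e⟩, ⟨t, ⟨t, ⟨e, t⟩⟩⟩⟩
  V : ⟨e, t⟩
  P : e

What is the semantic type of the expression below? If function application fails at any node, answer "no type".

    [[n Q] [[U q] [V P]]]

no type

[n Q]: functor n : ⟨⟨t, e⟩, t⟩, argument Q : ⟨t, e⟩; result t.
At [U q]: neither ⟨⟨e, e⟩, ⟨t, ⟨t, e⟩⟩⟩ nor ⟨⟨t, e⟩, ⟨t, ⟨t, ⟨e, t⟩⟩⟩⟩ can take the other as argument; the node is ill-typed.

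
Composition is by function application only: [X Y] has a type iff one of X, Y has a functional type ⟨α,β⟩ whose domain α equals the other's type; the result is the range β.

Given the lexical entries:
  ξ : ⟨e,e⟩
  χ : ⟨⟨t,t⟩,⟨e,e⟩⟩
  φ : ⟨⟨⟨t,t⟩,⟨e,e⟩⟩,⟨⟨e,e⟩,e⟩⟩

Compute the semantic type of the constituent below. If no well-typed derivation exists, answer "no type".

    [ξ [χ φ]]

e

[χ φ]: ⟨⟨⟨t,t⟩,⟨e,e⟩⟩,⟨⟨e,e⟩,e⟩⟩ applied to ⟨⟨t,t⟩,⟨e,e⟩⟩ yields ⟨⟨e,e⟩,e⟩.
[ξ [χ φ]]: ⟨⟨e,e⟩,e⟩ applied to ⟨e,e⟩ yields e.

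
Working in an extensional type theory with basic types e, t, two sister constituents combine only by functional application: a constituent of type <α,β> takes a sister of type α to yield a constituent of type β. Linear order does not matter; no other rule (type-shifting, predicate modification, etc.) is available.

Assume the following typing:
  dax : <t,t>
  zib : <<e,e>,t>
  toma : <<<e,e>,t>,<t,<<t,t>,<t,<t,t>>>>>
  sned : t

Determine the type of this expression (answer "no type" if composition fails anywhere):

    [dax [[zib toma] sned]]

<t,<t,t>>

[zib toma]: functor toma : <<<e,e>,t>,<t,<<t,t>,<t,<t,t>>>>>, argument zib : <<e,e>,t>; result <t,<<t,t>,<t,<t,t>>>>.
[[zib toma] sned]: functor [zib toma] : <t,<<t,t>,<t,<t,t>>>>, argument sned : t; result <<t,t>,<t,<t,t>>>.
[dax [[zib toma] sned]]: functor [[zib toma] sned] : <<t,t>,<t,<t,t>>>, argument dax : <t,t>; result <t,<t,t>>.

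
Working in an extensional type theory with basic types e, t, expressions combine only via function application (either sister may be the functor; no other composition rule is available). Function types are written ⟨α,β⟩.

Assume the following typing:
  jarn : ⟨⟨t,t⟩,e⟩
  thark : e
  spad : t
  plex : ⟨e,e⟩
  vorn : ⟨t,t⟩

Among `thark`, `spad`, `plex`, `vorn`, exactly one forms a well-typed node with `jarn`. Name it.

vorn

thark : e — does not combine with jarn.
spad : t — does not combine with jarn.
plex : ⟨e,e⟩ — does not combine with jarn.
vorn — combines: jarn : ⟨⟨t,t⟩,e⟩ takes vorn : ⟨t,t⟩ as argument, giving e.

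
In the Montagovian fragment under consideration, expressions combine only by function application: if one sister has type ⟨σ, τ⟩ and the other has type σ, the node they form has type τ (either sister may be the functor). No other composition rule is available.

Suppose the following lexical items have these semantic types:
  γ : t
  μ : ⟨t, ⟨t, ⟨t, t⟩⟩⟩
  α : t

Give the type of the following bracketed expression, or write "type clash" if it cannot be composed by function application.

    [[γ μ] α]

⟨t, t⟩

[γ μ]: functor μ : ⟨t, ⟨t, ⟨t, t⟩⟩⟩, argument γ : t; result ⟨t, ⟨t, t⟩⟩.
[[γ μ] α]: functor [γ μ] : ⟨t, ⟨t, t⟩⟩, argument α : t; result ⟨t, t⟩.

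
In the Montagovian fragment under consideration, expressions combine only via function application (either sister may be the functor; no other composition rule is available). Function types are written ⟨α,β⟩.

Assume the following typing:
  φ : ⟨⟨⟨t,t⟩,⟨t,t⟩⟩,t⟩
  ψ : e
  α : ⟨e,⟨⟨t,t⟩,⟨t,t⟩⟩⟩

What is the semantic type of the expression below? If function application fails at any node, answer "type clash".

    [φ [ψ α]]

t

[ψ α]: functor α : ⟨e,⟨⟨t,t⟩,⟨t,t⟩⟩⟩, argument ψ : e; result ⟨⟨t,t⟩,⟨t,t⟩⟩.
[φ [ψ α]]: functor φ : ⟨⟨⟨t,t⟩,⟨t,t⟩⟩,t⟩, argument [ψ α] : ⟨⟨t,t⟩,⟨t,t⟩⟩; result t.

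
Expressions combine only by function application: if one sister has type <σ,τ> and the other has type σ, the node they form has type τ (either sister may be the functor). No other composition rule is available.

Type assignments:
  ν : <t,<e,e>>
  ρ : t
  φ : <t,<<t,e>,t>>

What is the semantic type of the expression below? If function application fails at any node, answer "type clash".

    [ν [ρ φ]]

[ρ φ]: <t,<<t,e>,t>> applied to t yields <<t,e>,t>.
At [ν [ρ φ]]: neither <t,<e,e>> nor <<t,e>,t> can take the other as argument; the node is ill-typed.

type clash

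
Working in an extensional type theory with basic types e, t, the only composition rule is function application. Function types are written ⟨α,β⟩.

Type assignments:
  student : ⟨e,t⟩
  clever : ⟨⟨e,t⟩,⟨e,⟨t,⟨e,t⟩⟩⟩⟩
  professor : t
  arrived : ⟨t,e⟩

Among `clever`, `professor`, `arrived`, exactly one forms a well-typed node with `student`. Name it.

clever

clever — combines: clever : ⟨⟨e,t⟩,⟨e,⟨t,⟨e,t⟩⟩⟩⟩ takes student : ⟨e,t⟩ as argument, giving ⟨e,⟨t,⟨e,t⟩⟩⟩.
professor : t — no; student wants e, and professor wants nothing (atomic).
arrived : ⟨t,e⟩ — no; student wants e, and arrived wants t.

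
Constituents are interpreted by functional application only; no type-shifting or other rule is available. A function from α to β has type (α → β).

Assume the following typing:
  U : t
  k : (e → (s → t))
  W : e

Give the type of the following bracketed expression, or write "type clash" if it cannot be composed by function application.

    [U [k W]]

[k W]: k is (e → (s → t)), W is e; result (s → t).
At [U [k W]]: neither t nor (s → t) can take the other as argument; the node is ill-typed.

type clash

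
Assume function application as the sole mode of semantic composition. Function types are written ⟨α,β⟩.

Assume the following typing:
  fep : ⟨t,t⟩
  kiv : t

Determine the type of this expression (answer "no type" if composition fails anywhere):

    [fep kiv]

t

[fep kiv]: ⟨t,t⟩ applied to t yields t.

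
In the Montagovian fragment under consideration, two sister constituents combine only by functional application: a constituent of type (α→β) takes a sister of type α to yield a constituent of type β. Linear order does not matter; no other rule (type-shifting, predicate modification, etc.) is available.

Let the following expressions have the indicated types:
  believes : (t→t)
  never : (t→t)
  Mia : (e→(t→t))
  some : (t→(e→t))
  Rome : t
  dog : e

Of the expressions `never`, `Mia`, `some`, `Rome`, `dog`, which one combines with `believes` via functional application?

never : (t→t) — believes needs t; never needs t; neither fits.
Mia : (e→(t→t)) — believes needs t; Mia needs e; neither fits.
some : (t→(e→t)) — believes needs t; some needs t; neither fits.
Rome — combines: believes : (t→t) takes Rome : t as argument, giving t.
dog : e — believes needs t; dog needs nothing (atomic); neither fits.

Rome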